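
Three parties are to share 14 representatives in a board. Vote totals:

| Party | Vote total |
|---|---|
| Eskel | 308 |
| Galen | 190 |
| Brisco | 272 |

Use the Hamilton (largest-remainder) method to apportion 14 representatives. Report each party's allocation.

Eskel 6, Galen 3, Brisco 5

Total 770; standard divisor 770/14 = 55.
Standard quotas: Eskel 5.600, Galen 3.455, Brisco 4.945.
Lower quotas: Eskel 5, Galen 3, Brisco 4 (sum 12, leaving 2 seats).
Remainders in descending order: Brisco 0.945, Eskel 0.600, Galen 0.455.
The surplus seats go to Brisco, Eskel.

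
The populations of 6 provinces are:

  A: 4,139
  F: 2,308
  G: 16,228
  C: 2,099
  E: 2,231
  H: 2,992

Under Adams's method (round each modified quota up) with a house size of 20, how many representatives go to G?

9

Standard divisor 29997/20 ≈ 1499.85; standard quotas: A 2.760, F 1.539, G 10.820, C 1.399, E 1.487, H 1.995.
Rounding up gives 3, 2, 11, 2, 2, 2 = 22 seats, so the divisor must be adjusted.
With modified divisor 1900: modified quotas A 2.178, F 1.215, G 8.541, C 1.105, E 1.174, H 1.575.
Rounding up: A 3, F 2, G 9, C 2, E 2, H 2 (total 20).
G receives 9.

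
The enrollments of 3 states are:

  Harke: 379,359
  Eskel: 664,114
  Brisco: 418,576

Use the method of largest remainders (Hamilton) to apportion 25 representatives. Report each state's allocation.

Harke 7; Eskel 11; Brisco 7

The standard divisor is 1462049/25 ≈ 58481.96.
Standard quotas: Harke 6.4868, Eskel 11.3559, Brisco 7.1574.
Lower quotas: Harke 6, Eskel 11, Brisco 7 (sum 24, leaving 1 seat).
Remainders in descending order: Harke 0.4868, Eskel 0.3559, Brisco 0.1574.
Largest remainder: Harke receives the extra seat.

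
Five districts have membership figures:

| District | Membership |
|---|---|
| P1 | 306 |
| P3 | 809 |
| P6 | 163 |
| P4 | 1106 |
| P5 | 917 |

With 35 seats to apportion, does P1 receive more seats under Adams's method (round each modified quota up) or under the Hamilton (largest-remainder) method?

Adams: P1 4, P3 8, P6 2, P4 11, P5 10.
Hamilton: P1 3, P3 8, P6 2, P4 12, P5 10.
P1 gets 4 under Adams and 3 under Hamilton.

Adams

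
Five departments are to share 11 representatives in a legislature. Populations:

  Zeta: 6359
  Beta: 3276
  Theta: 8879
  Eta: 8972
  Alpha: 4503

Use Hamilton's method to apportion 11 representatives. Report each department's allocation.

Zeta: 2; Beta: 1; Theta: 3; Eta: 3; Alpha: 2

Total 31989; standard divisor 31989/11 ≈ 2908.091.
Standard quotas: Zeta 2.1867, Beta 1.1265, Theta 3.0532, Eta 3.0852, Alpha 1.5484.
Lower quotas: Zeta 2, Beta 1, Theta 3, Eta 3, Alpha 1 (sum 10, leaving 1 seat).
Remainders in descending order: Alpha 0.5484, Zeta 0.1867, Beta 0.1265, Eta 0.0852, Theta 0.0532.
Largest remainder: Alpha receives the extra seat.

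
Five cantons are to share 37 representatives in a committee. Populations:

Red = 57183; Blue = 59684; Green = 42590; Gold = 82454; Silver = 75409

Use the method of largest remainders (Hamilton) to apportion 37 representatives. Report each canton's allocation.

Red=7; Blue=7; Green=5; Gold=9; Silver=9

Standard divisor: 317320 ÷ 37 ≈ 8576.216.
Standard quotas: Red 6.6676, Blue 6.9592, Green 4.9661, Gold 9.6143, Silver 8.7928.
Lower quotas: Red 6, Blue 6, Green 4, Gold 9, Silver 8 (sum 33, leaving 4 seats).
Remainders in descending order: Green 0.9661, Blue 0.9592, Silver 0.7928, Red 0.6676, Gold 0.6143.
Largest remainders: Green, Blue, Silver, Red receive the extra seats.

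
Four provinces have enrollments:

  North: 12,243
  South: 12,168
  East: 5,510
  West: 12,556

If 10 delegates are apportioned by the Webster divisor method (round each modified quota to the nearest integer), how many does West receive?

3

Standard divisor 42477/10 ≈ 4247.7; standard quotas: North 2.882, South 2.865, East 1.297, West 2.956.
Rounding to the nearest integer gives North 3, South 3, East 1, West 3 — total 10, matching the house size, so no adjustment is needed.
West receives 3.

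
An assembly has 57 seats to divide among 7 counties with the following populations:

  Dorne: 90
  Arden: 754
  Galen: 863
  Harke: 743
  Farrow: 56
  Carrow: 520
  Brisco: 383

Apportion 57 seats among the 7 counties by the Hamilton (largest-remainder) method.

Dorne 2, Arden 13, Galen 14, Harke 12, Farrow 1, Carrow 9, Brisco 6

Total 3409; standard divisor 3409/57 ≈ 59.807.
Standard quotas: Dorne 1.505, Arden 12.607, Galen 14.430, Harke 12.423, Farrow 0.936, Carrow 8.695, Brisco 6.404.
Lower quotas: Dorne 1, Arden 12, Galen 14, Harke 12, Farrow 0, Carrow 8, Brisco 6 (sum 53, leaving 4 seats).
Remainders in descending order: Farrow 0.936, Carrow 0.695, Arden 0.607, Dorne 0.505, Galen 0.430, Harke 0.423, Brisco 0.404.
Largest remainders: Farrow, Carrow, Arden, Dorne receive the extra seats.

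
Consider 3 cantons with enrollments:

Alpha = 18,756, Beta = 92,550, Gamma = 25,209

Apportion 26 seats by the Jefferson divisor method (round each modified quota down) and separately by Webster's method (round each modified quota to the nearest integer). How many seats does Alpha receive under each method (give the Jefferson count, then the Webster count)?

3 and 4

Jefferson: Alpha 3, Beta 18, Gamma 5.
Webster: Alpha 4, Beta 17, Gamma 5.
Alpha gets 3 under Jefferson and 4 under Webster.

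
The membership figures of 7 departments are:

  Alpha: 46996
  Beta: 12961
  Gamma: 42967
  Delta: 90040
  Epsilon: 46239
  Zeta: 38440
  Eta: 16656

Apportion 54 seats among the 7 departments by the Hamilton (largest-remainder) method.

Alpha: 9; Beta: 2; Gamma: 8; Delta: 17; Epsilon: 8; Zeta: 7; Eta: 3

Total 294299; standard divisor 294299/54 ≈ 5449.981.
Standard quotas: Alpha 8.6231, Beta 2.3782, Gamma 7.8839, Delta 16.5212, Epsilon 8.4842, Zeta 7.0532, Eta 3.0562.
Lower quotas: Alpha 8, Beta 2, Gamma 7, Delta 16, Epsilon 8, Zeta 7, Eta 3 (sum 51, leaving 3 seats).
Remainders in descending order: Gamma 0.8839, Alpha 0.6231, Delta 0.5212, Epsilon 0.4842, Beta 0.3782, Eta 0.0562, Zeta 0.0532.
The surplus seats go to Gamma, Alpha, Delta.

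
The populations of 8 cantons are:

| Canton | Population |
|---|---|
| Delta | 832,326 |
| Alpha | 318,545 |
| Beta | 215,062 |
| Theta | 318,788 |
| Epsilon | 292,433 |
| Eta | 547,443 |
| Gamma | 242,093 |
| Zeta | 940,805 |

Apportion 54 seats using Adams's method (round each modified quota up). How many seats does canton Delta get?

Standard divisor 3707495/54 ≈ 68657.315; standard quotas: Delta 12.123, Alpha 4.640, Beta 3.132, Theta 4.643, Epsilon 4.259, Eta 7.974, Gamma 3.526, Zeta 13.703.
Rounding up gives 13, 5, 4, 5, 5, 8, 4, 14 = 58 seats, so the divisor must be adjusted.
With modified divisor 74400: modified quotas Delta 11.187, Alpha 4.282, Beta 2.891, Theta 4.285, Epsilon 3.931, Eta 7.358, Gamma 3.254, Zeta 12.645.
Rounding up: Delta 12, Alpha 5, Beta 3, Theta 5, Epsilon 4, Eta 8, Gamma 4, Zeta 13 (total 54).
Delta receives 12.

12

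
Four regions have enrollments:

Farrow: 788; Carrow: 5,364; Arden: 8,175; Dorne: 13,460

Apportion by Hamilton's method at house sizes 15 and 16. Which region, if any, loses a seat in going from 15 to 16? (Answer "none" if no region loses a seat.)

At 15 seats: Farrow 1, Carrow 3, Arden 4, Dorne 7.
At 16 seats: Farrow 0, Carrow 3, Arden 5, Dorne 8.
Farrow drops from 1 to 0.

Farrow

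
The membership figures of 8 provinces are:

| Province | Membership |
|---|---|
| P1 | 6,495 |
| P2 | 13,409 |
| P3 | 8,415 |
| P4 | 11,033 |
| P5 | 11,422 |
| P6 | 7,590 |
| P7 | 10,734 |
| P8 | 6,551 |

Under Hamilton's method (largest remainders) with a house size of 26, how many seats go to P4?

4

Standard divisor: 75649 ÷ 26 ≈ 2909.577.
Standard quotas: P1 2.2323, P2 4.6086, P3 2.8922, P4 3.7920, P5 3.9257, P6 2.6086, P7 3.6892, P8 2.2515.
Lower quotas: P1 2, P2 4, P3 2, P4 3, P5 3, P6 2, P7 3, P8 2 (sum 21, leaving 5 seats).
Remainders in descending order: P5 0.9257, P3 0.8922, P4 0.7920, P7 0.6892, P6 0.6086, P2 0.6086, P8 0.2515, P1 0.2323.
Largest remainders: P5, P3, P4, P7, P6 receive the extra seats.
P4 receives 4.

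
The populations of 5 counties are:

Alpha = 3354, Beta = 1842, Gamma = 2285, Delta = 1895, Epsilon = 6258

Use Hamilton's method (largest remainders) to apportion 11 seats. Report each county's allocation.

Alpha=2, Beta=1, Gamma=2, Delta=1, Epsilon=5

Total 15634; standard divisor 15634/11 ≈ 1421.273.
Standard quotas: Alpha 2.3599, Beta 1.2960, Gamma 1.6077, Delta 1.3333, Epsilon 4.4031.
Lower quotas: Alpha 2, Beta 1, Gamma 1, Delta 1, Epsilon 4 (sum 9, leaving 2 seats).
Remainders in descending order: Gamma 0.6077, Epsilon 0.4031, Alpha 0.3599, Delta 0.3333, Beta 0.2960.
Largest remainders: Gamma, Epsilon receive the extra seats.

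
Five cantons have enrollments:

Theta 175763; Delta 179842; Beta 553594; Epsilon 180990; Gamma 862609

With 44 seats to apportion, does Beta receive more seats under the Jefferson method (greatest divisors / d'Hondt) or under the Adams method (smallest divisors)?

Jefferson: Theta 4, Delta 4, Beta 12, Epsilon 4, Gamma 20.
Adams: Theta 4, Delta 4, Beta 13, Epsilon 4, Gamma 19.
Beta gets 12 under Jefferson and 13 under Adams.

Adams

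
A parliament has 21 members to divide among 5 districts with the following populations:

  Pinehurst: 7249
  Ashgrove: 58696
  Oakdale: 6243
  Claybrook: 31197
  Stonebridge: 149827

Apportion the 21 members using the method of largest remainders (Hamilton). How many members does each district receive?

The standard divisor is 253212/21 ≈ 12057.714.
Standard quotas: Pinehurst 0.6012, Ashgrove 4.8679, Oakdale 0.5178, Claybrook 2.5873, Stonebridge 12.4258.
Lower quotas: Pinehurst 0, Ashgrove 4, Oakdale 0, Claybrook 2, Stonebridge 12 (sum 18, leaving 3 seats).
Remainders in descending order: Ashgrove 0.8679, Pinehurst 0.6012, Claybrook 0.5873, Oakdale 0.5178, Stonebridge 0.4258.
The surplus seats go to Ashgrove, Pinehurst, Claybrook.

Pinehurst 1; Ashgrove 5; Oakdale 0; Claybrook 3; Stonebridge 12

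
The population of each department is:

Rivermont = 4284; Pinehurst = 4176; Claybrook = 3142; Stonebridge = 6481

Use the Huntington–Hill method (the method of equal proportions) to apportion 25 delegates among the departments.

With divisor 733: modified quotas Rivermont 5.844, Pinehurst 5.697, Claybrook 4.286, Stonebridge 8.842.
Geometric-mean thresholds: Rivermont √(5·6)=5.477, Pinehurst √(5·6)=5.477, Claybrook √(4·5)=4.472, Stonebridge √(8·9)=8.485.
Each quota rounded against its threshold gives Rivermont 6, Pinehurst 6, Claybrook 4, Stonebridge 9 (total 25).

Rivermont: 6, Pinehurst: 6, Claybrook: 4, Stonebridge: 9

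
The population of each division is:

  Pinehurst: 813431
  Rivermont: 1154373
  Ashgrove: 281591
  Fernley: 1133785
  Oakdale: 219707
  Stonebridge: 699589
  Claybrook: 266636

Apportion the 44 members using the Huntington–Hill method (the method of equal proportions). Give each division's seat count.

Pinehurst 8; Rivermont 11; Ashgrove 3; Fernley 11; Oakdale 2; Stonebridge 6; Claybrook 3

With divisor 108026: modified quotas Pinehurst 7.530, Rivermont 10.686, Ashgrove 2.607, Fernley 10.495, Oakdale 2.034, Stonebridge 6.476, Claybrook 2.468.
Geometric-mean thresholds: Pinehurst √(7·8)=7.483, Rivermont √(10·11)=10.488, Ashgrove √(2·3)=2.449, Fernley √(10·11)=10.488, Oakdale √(2·3)=2.449, Stonebridge √(6·7)=6.481, Claybrook √(2·3)=2.449.
Each quota rounded against its threshold gives Pinehurst 8, Rivermont 11, Ashgrove 3, Fernley 11, Oakdale 2, Stonebridge 6, Claybrook 3 (total 44).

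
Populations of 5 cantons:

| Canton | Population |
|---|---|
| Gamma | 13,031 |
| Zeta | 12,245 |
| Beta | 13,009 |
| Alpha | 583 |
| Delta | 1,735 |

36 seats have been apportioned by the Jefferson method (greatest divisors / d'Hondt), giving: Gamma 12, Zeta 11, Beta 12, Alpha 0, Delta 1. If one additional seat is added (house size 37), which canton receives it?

Priority for the next seat is population ÷ (current seats + 1).
Priorities: Gamma 1002.385, Zeta 1020.417, Beta 1000.692, Alpha 583.000, Delta 867.500.
Highest priority: Zeta.

Zeta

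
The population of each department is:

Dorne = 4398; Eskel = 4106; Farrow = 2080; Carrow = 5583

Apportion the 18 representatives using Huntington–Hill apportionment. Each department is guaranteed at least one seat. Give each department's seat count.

With divisor 890: modified quotas Dorne 4.942, Eskel 4.613, Farrow 2.337, Carrow 6.273.
Geometric-mean thresholds: Dorne √(4·5)=4.472, Eskel √(4·5)=4.472, Farrow √(2·3)=2.449, Carrow √(6·7)=6.481.
Each quota rounded against its threshold gives Dorne 5, Eskel 5, Farrow 2, Carrow 6 (total 18).

Dorne 5; Eskel 5; Farrow 2; Carrow 6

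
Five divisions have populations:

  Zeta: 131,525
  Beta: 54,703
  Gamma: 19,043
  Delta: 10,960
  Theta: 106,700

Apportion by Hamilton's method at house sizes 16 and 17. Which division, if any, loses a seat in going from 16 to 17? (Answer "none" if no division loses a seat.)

At 16 seats: Zeta 6, Beta 3, Gamma 1, Delta 1, Theta 5.
At 17 seats: Zeta 7, Beta 3, Gamma 1, Delta 0, Theta 6.
Delta drops from 1 to 0.

Delta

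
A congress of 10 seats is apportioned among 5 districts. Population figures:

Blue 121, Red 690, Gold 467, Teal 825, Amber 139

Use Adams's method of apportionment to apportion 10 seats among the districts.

Standard divisor 2242/10 ≈ 224.2; standard quotas: Blue 0.540, Red 3.078, Gold 2.083, Teal 3.680, Amber 0.620.
Rounding up gives 1, 4, 3, 4, 1 = 13 seats, so the divisor must be adjusted.
With modified divisor 300: modified quotas Blue 0.403, Red 2.300, Gold 1.557, Teal 2.750, Amber 0.463.
Rounding up: Blue 1, Red 3, Gold 2, Teal 3, Amber 1 (total 10).

Blue 1; Red 3; Gold 2; Teal 3; Amber 1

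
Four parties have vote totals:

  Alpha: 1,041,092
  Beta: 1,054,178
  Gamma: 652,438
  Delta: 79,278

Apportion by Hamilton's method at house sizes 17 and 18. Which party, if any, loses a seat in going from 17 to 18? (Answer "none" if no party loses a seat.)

At 17 seats: Alpha 6, Beta 6, Gamma 4, Delta 1.
At 18 seats: Alpha 7, Beta 7, Gamma 4, Delta 0.
Delta drops from 1 to 0.

Delta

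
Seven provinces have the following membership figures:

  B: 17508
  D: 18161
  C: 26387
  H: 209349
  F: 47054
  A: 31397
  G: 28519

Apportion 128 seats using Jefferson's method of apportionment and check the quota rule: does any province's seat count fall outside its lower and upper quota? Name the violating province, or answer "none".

H

Standard quotas: B 5.923, D 6.144, C 8.926, H 70.820, F 15.918, A 10.621, G 9.648.
Jefferson allocation: B 6, D 6, C 9, H 72, F 16, A 10, G 9.
H has quota 70.820 (lower 70, upper 71) but receives 72 — outside the quota interval.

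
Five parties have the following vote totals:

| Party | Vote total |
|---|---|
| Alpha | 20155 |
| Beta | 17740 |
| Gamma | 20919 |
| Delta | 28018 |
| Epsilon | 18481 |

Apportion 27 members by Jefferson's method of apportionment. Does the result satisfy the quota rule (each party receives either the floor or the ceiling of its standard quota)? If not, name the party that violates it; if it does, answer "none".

none

Standard quotas: Alpha 5.167, Beta 4.548, Gamma 5.363, Delta 7.183, Epsilon 4.738.
Jefferson allocation: Alpha 5, Beta 5, Gamma 5, Delta 7, Epsilon 5.
Every allocation lies between the lower and upper quota.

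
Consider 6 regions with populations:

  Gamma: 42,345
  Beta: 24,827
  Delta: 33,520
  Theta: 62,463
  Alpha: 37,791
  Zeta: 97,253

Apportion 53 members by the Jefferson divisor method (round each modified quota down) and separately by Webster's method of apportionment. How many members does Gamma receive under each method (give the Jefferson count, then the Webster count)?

Jefferson: Gamma 7, Beta 4, Delta 6, Theta 11, Alpha 7, Zeta 18.
Webster: Gamma 8, Beta 4, Delta 6, Theta 11, Alpha 7, Zeta 17.
Gamma gets 7 under Jefferson and 8 under Webster.

7 and 8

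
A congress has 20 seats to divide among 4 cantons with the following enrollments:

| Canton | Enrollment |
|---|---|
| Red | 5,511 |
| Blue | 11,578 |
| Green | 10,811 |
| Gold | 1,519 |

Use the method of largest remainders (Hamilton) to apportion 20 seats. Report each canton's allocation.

Red 4; Blue 8; Green 7; Gold 1

Total 29419; standard divisor 29419/20 ≈ 1470.95.
Standard quotas: Red 3.7466, Blue 7.8711, Green 7.3497, Gold 1.0327.
Lower quotas: Red 3, Blue 7, Green 7, Gold 1 (sum 18, leaving 2 seats).
Remainders in descending order: Blue 0.8711, Red 0.7466, Green 0.3497, Gold 0.0327.
Largest remainders: Blue, Red receive the extra seats.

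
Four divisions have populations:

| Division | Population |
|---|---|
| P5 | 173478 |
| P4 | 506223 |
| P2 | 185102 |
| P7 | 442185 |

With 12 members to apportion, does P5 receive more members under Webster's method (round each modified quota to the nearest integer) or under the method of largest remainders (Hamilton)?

Webster

Webster: P5 2, P4 4, P2 2, P7 4.
Hamilton: P5 1, P4 5, P2 2, P7 4.
P5 gets 2 under Webster and 1 under Hamilton.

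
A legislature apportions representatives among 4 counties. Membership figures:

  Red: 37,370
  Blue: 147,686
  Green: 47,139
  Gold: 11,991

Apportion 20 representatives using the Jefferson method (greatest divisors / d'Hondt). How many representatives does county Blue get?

Standard divisor 244186/20 ≈ 12209.3; standard quotas: Red 3.061, Blue 12.096, Green 3.861, Gold 0.982.
Rounding down gives 3, 12, 3, 0 = 18 seats, so the divisor must be adjusted.
With modified divisor 11600: modified quotas Red 3.222, Blue 12.732, Green 4.064, Gold 1.034.
Rounding down: Red 3, Blue 12, Green 4, Gold 1 (total 20).
Blue receives 12.

12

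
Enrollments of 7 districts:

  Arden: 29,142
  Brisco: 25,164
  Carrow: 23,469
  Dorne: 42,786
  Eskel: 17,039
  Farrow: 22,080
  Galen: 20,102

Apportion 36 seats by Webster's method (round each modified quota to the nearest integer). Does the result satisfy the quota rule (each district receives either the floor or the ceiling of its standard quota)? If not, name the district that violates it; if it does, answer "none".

none

Standard quotas: Arden 5.835, Brisco 5.039, Carrow 4.699, Dorne 8.568, Eskel 3.412, Farrow 4.421, Galen 4.025.
Webster allocation: Arden 6, Brisco 5, Carrow 5, Dorne 9, Eskel 3, Farrow 4, Galen 4.
Every allocation lies between the lower and upper quota.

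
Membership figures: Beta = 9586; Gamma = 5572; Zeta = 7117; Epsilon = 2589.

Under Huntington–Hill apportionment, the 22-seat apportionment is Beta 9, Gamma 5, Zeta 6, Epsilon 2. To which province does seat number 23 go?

Priority for the next seat is population ÷ (√(s·(s+1))).
Priorities: Beta 1010.453, Gamma 1017.303, Zeta 1098.177, Epsilon 1056.955.
Highest priority: Zeta.

Zeta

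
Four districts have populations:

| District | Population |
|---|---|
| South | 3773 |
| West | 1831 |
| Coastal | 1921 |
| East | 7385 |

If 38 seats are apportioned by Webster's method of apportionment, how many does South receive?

9

Standard divisor 14910/38 ≈ 392.368; standard quotas: South 9.616, West 4.667, Coastal 4.896, East 18.822.
Rounding to the nearest integer gives 10, 5, 5, 19 = 39 seats, so the divisor must be adjusted.
With modified divisor 398: modified quotas South 9.480, West 4.601, Coastal 4.827, East 18.555.
Rounding to the nearest integer: South 9, West 5, Coastal 5, East 19 (total 38).
South receives 9.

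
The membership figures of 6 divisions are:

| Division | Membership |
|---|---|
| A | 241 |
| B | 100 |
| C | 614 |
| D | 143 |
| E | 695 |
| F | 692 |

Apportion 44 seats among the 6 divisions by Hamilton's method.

Standard divisor: 2485 ÷ 44 ≈ 56.477.
Standard quotas: A 4.267, B 1.771, C 10.872, D 2.532, E 12.306, F 12.253.
Lower quotas: A 4, B 1, C 10, D 2, E 12, F 12 (sum 41, leaving 3 seats).
Remainders in descending order: C 0.872, B 0.771, D 0.532, E 0.306, A 0.267, F 0.253.
Largest remainders: C, B, D receive the extra seats.

A 4, B 2, C 11, D 3, E 12, F 12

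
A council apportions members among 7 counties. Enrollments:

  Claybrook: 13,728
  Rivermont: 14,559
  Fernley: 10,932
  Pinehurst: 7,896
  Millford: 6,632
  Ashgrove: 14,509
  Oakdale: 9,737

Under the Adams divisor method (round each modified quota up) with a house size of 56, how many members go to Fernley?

8

Standard divisor 77993/56 ≈ 1392.732; standard quotas: Claybrook 9.857, Rivermont 10.454, Fernley 7.849, Pinehurst 5.669, Millford 4.762, Ashgrove 10.418, Oakdale 6.991.
Rounding up gives 10, 11, 8, 6, 5, 11, 7 = 58 seats, so the divisor must be adjusted.
With modified divisor 1500: modified quotas Claybrook 9.152, Rivermont 9.706, Fernley 7.288, Pinehurst 5.264, Millford 4.421, Ashgrove 9.673, Oakdale 6.491.
Rounding up: Claybrook 10, Rivermont 10, Fernley 8, Pinehurst 6, Millford 5, Ashgrove 10, Oakdale 7 (total 56).
Fernley receives 8.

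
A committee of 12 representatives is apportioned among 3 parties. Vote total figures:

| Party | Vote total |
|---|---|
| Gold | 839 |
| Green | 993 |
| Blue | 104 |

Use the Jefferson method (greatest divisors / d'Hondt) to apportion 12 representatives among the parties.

Gold=5; Green=7; Blue=0

Standard divisor 1936/12 ≈ 161.333; standard quotas: Gold 5.200, Green 6.155, Blue 0.645.
Rounding down gives 5, 6, 0 = 11 seats, so the divisor must be adjusted.
With modified divisor 141: modified quotas Gold 5.950, Green 7.043, Blue 0.738.
Rounding down: Gold 5, Green 7, Blue 0 (total 12).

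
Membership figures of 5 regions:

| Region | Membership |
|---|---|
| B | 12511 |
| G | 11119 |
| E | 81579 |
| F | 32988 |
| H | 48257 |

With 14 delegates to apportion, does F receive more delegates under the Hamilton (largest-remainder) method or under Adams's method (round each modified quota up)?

Adams

Hamilton: B 1, G 1, E 6, F 2, H 4.
Adams: B 1, G 1, E 6, F 3, H 3.
F gets 2 under Hamilton and 3 under Adams.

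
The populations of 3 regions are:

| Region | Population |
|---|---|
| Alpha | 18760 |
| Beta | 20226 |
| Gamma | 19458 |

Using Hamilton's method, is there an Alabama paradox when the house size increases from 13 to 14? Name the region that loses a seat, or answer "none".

At 13 seats: Alpha 4, Beta 5, Gamma 4.
At 14 seats: Alpha 4, Beta 5, Gamma 5.
No region's allocation decreased.

none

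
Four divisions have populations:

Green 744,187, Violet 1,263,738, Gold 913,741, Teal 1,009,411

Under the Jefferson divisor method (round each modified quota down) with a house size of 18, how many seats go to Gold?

4

Standard divisor 3931077/18 ≈ 218393.167; standard quotas: Green 3.408, Violet 5.787, Gold 4.184, Teal 4.622.
Rounding down gives 3, 5, 4, 4 = 16 seats, so the divisor must be adjusted.
With modified divisor 194000: modified quotas Green 3.836, Violet 6.514, Gold 4.710, Teal 5.203.
Rounding down: Green 3, Violet 6, Gold 4, Teal 5 (total 18).
Gold receives 4.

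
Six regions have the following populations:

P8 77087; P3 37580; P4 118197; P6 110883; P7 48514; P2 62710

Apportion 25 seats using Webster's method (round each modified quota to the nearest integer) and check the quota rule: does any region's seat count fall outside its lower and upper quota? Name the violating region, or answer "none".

none

Standard quotas: P8 4.236, P3 2.065, P4 6.495, P6 6.093, P7 2.666, P2 3.446.
Webster allocation: P8 4, P3 2, P4 7, P6 6, P7 3, P2 3.
Every allocation lies between the lower and upper quota.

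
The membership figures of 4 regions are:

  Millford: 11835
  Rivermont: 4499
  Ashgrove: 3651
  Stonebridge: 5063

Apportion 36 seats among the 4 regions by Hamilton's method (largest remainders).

Millford: 17, Rivermont: 7, Ashgrove: 5, Stonebridge: 7

Standard divisor: 25048 ÷ 36 ≈ 695.778.
Standard quotas: Millford 17.0097, Rivermont 6.4661, Ashgrove 5.2474, Stonebridge 7.2767.
Lower quotas: Millford 17, Rivermont 6, Ashgrove 5, Stonebridge 7 (sum 35, leaving 1 seat).
Remainders in descending order: Rivermont 0.4661, Stonebridge 0.2767, Ashgrove 0.2474, Millford 0.0097.
The surplus seat goes to Rivermont.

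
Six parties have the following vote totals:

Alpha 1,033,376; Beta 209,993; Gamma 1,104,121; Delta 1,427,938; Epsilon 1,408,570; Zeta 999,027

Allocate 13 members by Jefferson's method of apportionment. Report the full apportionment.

Alpha 2, Beta 0, Gamma 3, Delta 3, Epsilon 3, Zeta 2

Standard divisor 6183025/13 ≈ 475617.308; standard quotas: Alpha 2.173, Beta 0.442, Gamma 2.321, Delta 3.002, Epsilon 2.962, Zeta 2.100.
Rounding down gives 2, 0, 2, 3, 2, 2 = 11 seats, so the divisor must be adjusted.
With modified divisor 362500: modified quotas Alpha 2.851, Beta 0.579, Gamma 3.046, Delta 3.939, Epsilon 3.886, Zeta 2.756.
Rounding down: Alpha 2, Beta 0, Gamma 3, Delta 3, Epsilon 3, Zeta 2 (total 13).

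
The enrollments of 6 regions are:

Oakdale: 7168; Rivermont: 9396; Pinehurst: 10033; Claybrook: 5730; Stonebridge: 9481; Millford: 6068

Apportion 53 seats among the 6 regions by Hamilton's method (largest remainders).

Oakdale 8, Rivermont 10, Pinehurst 11, Claybrook 6, Stonebridge 11, Millford 7

Standard divisor: 47876 ÷ 53 ≈ 903.321.
Standard quotas: Oakdale 7.9352, Rivermont 10.4016, Pinehurst 11.1068, Claybrook 6.3433, Stonebridge 10.4957, Millford 6.7174.
Lower quotas: Oakdale 7, Rivermont 10, Pinehurst 11, Claybrook 6, Stonebridge 10, Millford 6 (sum 50, leaving 3 seats).
Remainders in descending order: Oakdale 0.9352, Millford 0.7174, Stonebridge 0.4957, Rivermont 0.4016, Claybrook 0.3433, Pinehurst 0.1068.
The surplus seats go to Oakdale, Millford, Stonebridge.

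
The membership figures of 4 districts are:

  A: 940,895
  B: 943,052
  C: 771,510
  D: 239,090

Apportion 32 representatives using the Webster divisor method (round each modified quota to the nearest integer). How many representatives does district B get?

10

Standard divisor 2894547/32 ≈ 90454.594; standard quotas: A 10.402, B 10.426, C 8.529, D 2.643.
Rounding to the nearest integer gives A 10, B 10, C 9, D 3 — total 32, matching the house size, so no adjustment is needed.
B receives 10.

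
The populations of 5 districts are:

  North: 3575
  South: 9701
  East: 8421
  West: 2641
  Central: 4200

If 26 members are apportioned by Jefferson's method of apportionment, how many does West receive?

Standard divisor 28538/26 ≈ 1097.615; standard quotas: North 3.257, South 8.838, East 7.672, West 2.406, Central 3.826.
Rounding down gives 3, 8, 7, 2, 3 = 23 seats, so the divisor must be adjusted.
With modified divisor 1000: modified quotas North 3.575, South 9.701, East 8.421, West 2.641, Central 4.200.
Rounding down: North 3, South 9, East 8, West 2, Central 4 (total 26).
West receives 2.

2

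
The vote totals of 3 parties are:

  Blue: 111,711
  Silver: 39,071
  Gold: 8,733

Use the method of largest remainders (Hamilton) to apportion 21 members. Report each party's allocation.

Standard divisor: 159515 ÷ 21 ≈ 7595.952.
Standard quotas: Blue 14.7066, Silver 5.1437, Gold 1.1497.
Lower quotas: Blue 14, Silver 5, Gold 1 (sum 20, leaving 1 seat).
Remainders in descending order: Blue 0.7066, Gold 0.1497, Silver 0.1437.
Largest remainder: Blue receives the extra seat.

Blue 15, Silver 5, Gold 1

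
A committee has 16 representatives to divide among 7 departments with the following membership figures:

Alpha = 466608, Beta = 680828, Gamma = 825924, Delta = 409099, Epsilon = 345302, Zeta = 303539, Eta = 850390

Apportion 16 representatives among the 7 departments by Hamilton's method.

Alpha 2; Beta 3; Gamma 3; Delta 2; Epsilon 1; Zeta 1; Eta 4

Standard divisor: 3881690 ÷ 16 ≈ 242605.625.
Standard quotas: Alpha 1.9233, Beta 2.8063, Gamma 3.4044, Delta 1.6863, Epsilon 1.4233, Zeta 1.2512, Eta 3.5052.
Lower quotas: Alpha 1, Beta 2, Gamma 3, Delta 1, Epsilon 1, Zeta 1, Eta 3 (sum 12, leaving 4 seats).
Remainders in descending order: Alpha 0.9233, Beta 0.8063, Delta 0.6863, Eta 0.5052, Epsilon 0.4233, Gamma 0.4044, Zeta 0.2512.
Largest remainders: Alpha, Beta, Delta, Eta receive the extra seats.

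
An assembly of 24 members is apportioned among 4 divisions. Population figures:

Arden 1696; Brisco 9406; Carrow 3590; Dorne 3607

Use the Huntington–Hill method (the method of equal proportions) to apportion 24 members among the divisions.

Arden: 2, Brisco: 12, Carrow: 5, Dorne: 5

With divisor 778: modified quotas Arden 2.180, Brisco 12.090, Carrow 4.614, Dorne 4.636.
Geometric-mean thresholds: Arden √(2·3)=2.449, Brisco √(12·13)=12.490, Carrow √(4·5)=4.472, Dorne √(4·5)=4.472.
Each quota rounded against its threshold gives Arden 2, Brisco 12, Carrow 5, Dorne 5 (total 24).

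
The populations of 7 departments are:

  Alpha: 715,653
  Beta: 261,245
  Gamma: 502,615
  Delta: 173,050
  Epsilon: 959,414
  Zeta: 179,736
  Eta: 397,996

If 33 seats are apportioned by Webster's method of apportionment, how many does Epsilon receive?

10

Standard divisor 3189709/33 ≈ 96657.848; standard quotas: Alpha 7.404, Beta 2.703, Gamma 5.200, Delta 1.790, Epsilon 9.926, Zeta 1.860, Eta 4.118.
Rounding to the nearest integer gives Alpha 7, Beta 3, Gamma 5, Delta 2, Epsilon 10, Zeta 2, Eta 4 — total 33, matching the house size, so no adjustment is needed.
Epsilon receives 10.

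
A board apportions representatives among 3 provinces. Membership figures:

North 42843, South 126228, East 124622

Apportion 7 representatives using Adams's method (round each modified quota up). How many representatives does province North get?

Standard divisor 293693/7 ≈ 41956.143; standard quotas: North 1.021, South 3.009, East 2.970.
Rounding up gives 2, 4, 3 = 9 seats, so the divisor must be adjusted.
With modified divisor 52600: modified quotas North 0.815, South 2.400, East 2.369.
Rounding up: North 1, South 3, East 3 (total 7).
North receives 1.

1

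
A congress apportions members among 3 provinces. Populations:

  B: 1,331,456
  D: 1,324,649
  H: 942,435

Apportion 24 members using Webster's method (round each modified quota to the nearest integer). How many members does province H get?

6

Standard divisor 3598540/24 ≈ 149939.167; standard quotas: B 8.880, D 8.835, H 6.285.
Rounding to the nearest integer gives B 9, D 9, H 6 — total 24, matching the house size, so no adjustment is needed.
H receives 6.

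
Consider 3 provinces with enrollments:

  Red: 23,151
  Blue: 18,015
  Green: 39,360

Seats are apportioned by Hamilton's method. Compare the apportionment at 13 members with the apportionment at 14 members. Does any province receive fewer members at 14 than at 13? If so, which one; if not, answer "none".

At 13 seats: Red 4, Blue 3, Green 6.
At 14 seats: Red 4, Blue 3, Green 7.
No province's allocation decreased.

none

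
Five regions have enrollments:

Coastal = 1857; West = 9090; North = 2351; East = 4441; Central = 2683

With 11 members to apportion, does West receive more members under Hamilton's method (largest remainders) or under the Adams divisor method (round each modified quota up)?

Hamilton

Hamilton: Coastal 1, West 5, North 1, East 2, Central 2.
Adams: Coastal 1, West 4, North 2, East 2, Central 2.
West gets 5 under Hamilton and 4 under Adams.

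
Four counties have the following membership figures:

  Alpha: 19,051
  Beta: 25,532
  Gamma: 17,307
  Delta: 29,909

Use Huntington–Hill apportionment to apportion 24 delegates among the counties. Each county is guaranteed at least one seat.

Alpha: 5, Beta: 7, Gamma: 4, Delta: 8

With divisor 3905: modified quotas Alpha 4.879, Beta 6.538, Gamma 4.432, Delta 7.659.
Geometric-mean thresholds: Alpha √(4·5)=4.472, Beta √(6·7)=6.481, Gamma √(4·5)=4.472, Delta √(7·8)=7.483.
Each quota rounded against its threshold gives Alpha 5, Beta 7, Gamma 4, Delta 8 (total 24).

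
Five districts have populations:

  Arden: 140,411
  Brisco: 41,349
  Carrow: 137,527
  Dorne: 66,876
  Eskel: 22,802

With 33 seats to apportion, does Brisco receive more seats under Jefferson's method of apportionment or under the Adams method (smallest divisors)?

Jefferson: Arden 12, Brisco 3, Carrow 12, Dorne 5, Eskel 1.
Adams: Arden 11, Brisco 4, Carrow 11, Dorne 5, Eskel 2.
Brisco gets 3 under Jefferson and 4 under Adams.

Adams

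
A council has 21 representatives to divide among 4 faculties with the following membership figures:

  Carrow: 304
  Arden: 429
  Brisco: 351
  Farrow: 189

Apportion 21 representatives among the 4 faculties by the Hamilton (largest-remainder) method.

Carrow 5, Arden 7, Brisco 6, Farrow 3

The standard divisor is 1273/21 ≈ 60.619.
Standard quotas: Carrow 5.015, Arden 7.077, Brisco 5.790, Farrow 3.118.
Lower quotas: Carrow 5, Arden 7, Brisco 5, Farrow 3 (sum 20, leaving 1 seat).
Remainders in descending order: Brisco 0.790, Farrow 0.118, Arden 0.077, Carrow 0.015.
Largest remainder: Brisco receives the extra seat.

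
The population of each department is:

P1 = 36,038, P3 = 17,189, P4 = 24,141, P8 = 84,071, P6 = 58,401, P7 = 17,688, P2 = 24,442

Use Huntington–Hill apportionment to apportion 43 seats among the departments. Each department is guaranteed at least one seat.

With divisor 6194: modified quotas P1 5.818, P3 2.775, P4 3.897, P8 13.573, P6 9.429, P7 2.856, P2 3.946.
Geometric-mean thresholds: P1 √(5·6)=5.477, P3 √(2·3)=2.449, P4 √(3·4)=3.464, P8 √(13·14)=13.491, P6 √(9·10)=9.487, P7 √(2·3)=2.449, P2 √(3·4)=3.464.
Each quota rounded against its threshold gives P1 6, P3 3, P4 4, P8 14, P6 9, P7 3, P2 4 (total 43).

P1 6, P3 3, P4 4, P8 14, P6 9, P7 3, P2 4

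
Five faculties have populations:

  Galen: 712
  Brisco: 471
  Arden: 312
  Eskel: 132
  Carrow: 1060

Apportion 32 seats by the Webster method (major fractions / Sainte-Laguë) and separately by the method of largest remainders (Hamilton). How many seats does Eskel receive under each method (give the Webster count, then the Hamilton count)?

2 and 1

Webster: Galen 8, Brisco 6, Arden 4, Eskel 2, Carrow 12.
Hamilton: Galen 8, Brisco 6, Arden 4, Eskel 1, Carrow 13.
Eskel gets 2 under Webster and 1 under Hamilton.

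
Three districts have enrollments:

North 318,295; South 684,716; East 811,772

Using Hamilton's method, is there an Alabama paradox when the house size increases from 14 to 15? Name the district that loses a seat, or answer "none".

At 14 seats: North 3, South 5, East 6.
At 15 seats: North 2, South 6, East 7.
North drops from 3 to 2.

North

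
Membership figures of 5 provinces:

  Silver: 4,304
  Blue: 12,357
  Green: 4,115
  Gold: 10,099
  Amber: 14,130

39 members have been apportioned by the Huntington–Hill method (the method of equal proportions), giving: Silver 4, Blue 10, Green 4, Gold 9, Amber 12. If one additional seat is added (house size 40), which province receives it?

Priority for the next seat is population ÷ (√(s·(s+1))).
Priorities: Silver 962.404, Blue 1178.194, Green 920.142, Gold 1064.528, Amber 1131.305.
Highest priority: Blue.

Blue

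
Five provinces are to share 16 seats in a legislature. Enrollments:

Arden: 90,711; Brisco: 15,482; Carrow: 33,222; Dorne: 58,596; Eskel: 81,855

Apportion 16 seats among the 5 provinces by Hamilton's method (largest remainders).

Arden=5; Brisco=1; Carrow=2; Dorne=3; Eskel=5

Standard divisor: 279866 ÷ 16 ≈ 17491.625.
Standard quotas: Arden 5.1860, Brisco 0.8851, Carrow 1.8993, Dorne 3.3499, Eskel 4.6797.
Lower quotas: Arden 5, Brisco 0, Carrow 1, Dorne 3, Eskel 4 (sum 13, leaving 3 seats).
Remainders in descending order: Carrow 0.8993, Brisco 0.8851, Eskel 0.6797, Dorne 0.3499, Arden 0.1860.
The surplus seats go to Carrow, Brisco, Eskel.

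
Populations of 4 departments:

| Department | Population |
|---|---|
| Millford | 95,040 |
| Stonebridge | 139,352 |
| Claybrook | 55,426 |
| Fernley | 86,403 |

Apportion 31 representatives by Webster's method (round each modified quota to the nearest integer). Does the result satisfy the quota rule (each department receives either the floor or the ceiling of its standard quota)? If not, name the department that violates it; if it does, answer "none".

Standard quotas: Millford 7.831, Stonebridge 11.482, Claybrook 4.567, Fernley 7.119.
Webster allocation: Millford 8, Stonebridge 11, Claybrook 5, Fernley 7.
Every allocation lies between the lower and upper quota.

none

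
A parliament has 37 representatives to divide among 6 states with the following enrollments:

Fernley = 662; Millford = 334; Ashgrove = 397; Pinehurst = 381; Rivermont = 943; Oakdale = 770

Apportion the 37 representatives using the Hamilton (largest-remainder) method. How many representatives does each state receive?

Fernley 7; Millford 4; Ashgrove 4; Pinehurst 4; Rivermont 10; Oakdale 8

Standard divisor: 3487 ÷ 37 ≈ 94.243.
Standard quotas: Fernley 7.024, Millford 3.544, Ashgrove 4.213, Pinehurst 4.043, Rivermont 10.006, Oakdale 8.170.
Lower quotas: Fernley 7, Millford 3, Ashgrove 4, Pinehurst 4, Rivermont 10, Oakdale 8 (sum 36, leaving 1 seat).
Remainders in descending order: Millford 0.544, Ashgrove 0.213, Oakdale 0.170, Pinehurst 0.043, Fernley 0.024, Rivermont 0.006.
The surplus seat goes to Millford.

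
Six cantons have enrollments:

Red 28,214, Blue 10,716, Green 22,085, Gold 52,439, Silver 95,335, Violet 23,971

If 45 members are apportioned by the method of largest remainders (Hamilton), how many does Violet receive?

The standard divisor is 232760/45 ≈ 5172.444.
Standard quotas: Red 5.4547, Blue 2.0717, Green 4.2697, Gold 10.1381, Silver 18.4313, Violet 4.6344.
Lower quotas: Red 5, Blue 2, Green 4, Gold 10, Silver 18, Violet 4 (sum 43, leaving 2 seats).
Remainders in descending order: Violet 0.6344, Red 0.4547, Silver 0.4313, Green 0.2697, Gold 0.1381, Blue 0.0717.
Largest remainders: Violet, Red receive the extra seats.
Violet receives 5.

5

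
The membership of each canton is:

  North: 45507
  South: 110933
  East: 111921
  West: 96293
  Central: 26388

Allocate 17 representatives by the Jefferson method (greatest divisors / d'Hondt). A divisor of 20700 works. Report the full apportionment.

With modified divisor 20700: modified quotas North 2.198, South 5.359, East 5.407, West 4.652, Central 1.275.
Rounding down: North 2, South 5, East 5, West 4, Central 1 (total 17).

North=2, South=5, East=5, West=4, Central=1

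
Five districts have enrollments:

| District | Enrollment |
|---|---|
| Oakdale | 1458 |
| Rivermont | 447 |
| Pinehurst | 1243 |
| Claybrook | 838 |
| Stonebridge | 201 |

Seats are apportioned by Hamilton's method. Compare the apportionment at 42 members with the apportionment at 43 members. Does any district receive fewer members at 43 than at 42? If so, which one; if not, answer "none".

At 42 seats: Oakdale 15, Rivermont 5, Pinehurst 12, Claybrook 8, Stonebridge 2.
At 43 seats: Oakdale 15, Rivermont 4, Pinehurst 13, Claybrook 9, Stonebridge 2.
Rivermont drops from 5 to 4.

Rivermont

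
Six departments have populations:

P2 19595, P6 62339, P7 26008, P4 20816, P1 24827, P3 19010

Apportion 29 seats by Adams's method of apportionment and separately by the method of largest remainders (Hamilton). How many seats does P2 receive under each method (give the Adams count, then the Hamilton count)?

Adams: P2 4, P6 10, P7 4, P4 4, P1 4, P3 3.
Hamilton: P2 3, P6 11, P7 4, P4 4, P1 4, P3 3.
P2 gets 4 under Adams and 3 under Hamilton.

4 and 3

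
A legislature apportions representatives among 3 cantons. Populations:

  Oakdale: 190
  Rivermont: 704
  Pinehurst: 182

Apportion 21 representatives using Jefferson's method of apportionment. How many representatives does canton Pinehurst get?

Standard divisor 1076/21 ≈ 51.238; standard quotas: Oakdale 3.708, Rivermont 13.740, Pinehurst 3.552.
Rounding down gives 3, 13, 3 = 19 seats, so the divisor must be adjusted.
With modified divisor 47: modified quotas Oakdale 4.043, Rivermont 14.979, Pinehurst 3.872.
Rounding down: Oakdale 4, Rivermont 14, Pinehurst 3 (total 21).
Pinehurst receives 3.

3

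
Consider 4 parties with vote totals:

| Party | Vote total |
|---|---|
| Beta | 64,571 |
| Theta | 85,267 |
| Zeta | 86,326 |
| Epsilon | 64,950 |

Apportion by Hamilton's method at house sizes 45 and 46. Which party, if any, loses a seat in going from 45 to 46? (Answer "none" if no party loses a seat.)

At 45 seats: Beta 9, Theta 13, Zeta 13, Epsilon 10.
At 46 seats: Beta 10, Theta 13, Zeta 13, Epsilon 10.
No party's allocation decreased.

none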